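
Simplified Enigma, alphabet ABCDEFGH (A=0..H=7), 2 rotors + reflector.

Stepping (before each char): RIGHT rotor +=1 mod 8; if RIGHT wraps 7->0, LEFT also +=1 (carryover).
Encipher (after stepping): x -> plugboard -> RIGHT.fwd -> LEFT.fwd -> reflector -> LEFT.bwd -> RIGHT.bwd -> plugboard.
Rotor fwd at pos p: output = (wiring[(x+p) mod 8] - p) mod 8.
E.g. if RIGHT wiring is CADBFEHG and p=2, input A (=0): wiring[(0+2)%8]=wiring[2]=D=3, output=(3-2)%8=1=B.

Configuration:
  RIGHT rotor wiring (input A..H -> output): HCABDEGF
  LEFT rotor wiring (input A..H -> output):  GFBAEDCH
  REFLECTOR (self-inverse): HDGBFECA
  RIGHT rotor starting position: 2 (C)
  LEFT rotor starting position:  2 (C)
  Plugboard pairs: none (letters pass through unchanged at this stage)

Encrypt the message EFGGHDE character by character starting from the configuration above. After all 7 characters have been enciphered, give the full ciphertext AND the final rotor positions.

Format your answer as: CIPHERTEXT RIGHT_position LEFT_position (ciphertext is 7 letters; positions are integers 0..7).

Answer: CHCHCHD 1 3

Derivation:
Char 1 ('E'): step: R->3, L=2; E->plug->E->R->C->L->C->refl->G->L'->B->R'->C->plug->C
Char 2 ('F'): step: R->4, L=2; F->plug->F->R->G->L->E->refl->F->L'->F->R'->H->plug->H
Char 3 ('G'): step: R->5, L=2; G->plug->G->R->E->L->A->refl->H->L'->A->R'->C->plug->C
Char 4 ('G'): step: R->6, L=2; G->plug->G->R->F->L->F->refl->E->L'->G->R'->H->plug->H
Char 5 ('H'): step: R->7, L=2; H->plug->H->R->H->L->D->refl->B->L'->D->R'->C->plug->C
Char 6 ('D'): step: R->0, L->3 (L advanced); D->plug->D->R->B->L->B->refl->D->L'->F->R'->H->plug->H
Char 7 ('E'): step: R->1, L=3; E->plug->E->R->D->L->H->refl->A->L'->C->R'->D->plug->D
Final: ciphertext=CHCHCHD, RIGHT=1, LEFT=3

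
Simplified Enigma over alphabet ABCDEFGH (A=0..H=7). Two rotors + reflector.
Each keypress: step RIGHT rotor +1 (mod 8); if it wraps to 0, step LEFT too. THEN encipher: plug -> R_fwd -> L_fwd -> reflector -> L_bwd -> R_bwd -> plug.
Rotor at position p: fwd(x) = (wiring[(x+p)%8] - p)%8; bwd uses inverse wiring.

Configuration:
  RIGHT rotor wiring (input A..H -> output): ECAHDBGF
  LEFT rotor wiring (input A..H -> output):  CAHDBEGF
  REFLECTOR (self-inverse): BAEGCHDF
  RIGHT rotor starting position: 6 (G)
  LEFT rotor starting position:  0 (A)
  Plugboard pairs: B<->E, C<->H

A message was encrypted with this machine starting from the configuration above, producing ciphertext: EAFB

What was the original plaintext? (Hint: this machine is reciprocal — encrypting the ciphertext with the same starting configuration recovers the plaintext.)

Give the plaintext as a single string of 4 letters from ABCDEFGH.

Char 1 ('E'): step: R->7, L=0; E->plug->B->R->F->L->E->refl->C->L'->A->R'->E->plug->B
Char 2 ('A'): step: R->0, L->1 (L advanced); A->plug->A->R->E->L->D->refl->G->L'->B->R'->F->plug->F
Char 3 ('F'): step: R->1, L=1; F->plug->F->R->F->L->F->refl->H->L'->A->R'->E->plug->B
Char 4 ('B'): step: R->2, L=1; B->plug->E->R->E->L->D->refl->G->L'->B->R'->C->plug->H

Answer: BFBH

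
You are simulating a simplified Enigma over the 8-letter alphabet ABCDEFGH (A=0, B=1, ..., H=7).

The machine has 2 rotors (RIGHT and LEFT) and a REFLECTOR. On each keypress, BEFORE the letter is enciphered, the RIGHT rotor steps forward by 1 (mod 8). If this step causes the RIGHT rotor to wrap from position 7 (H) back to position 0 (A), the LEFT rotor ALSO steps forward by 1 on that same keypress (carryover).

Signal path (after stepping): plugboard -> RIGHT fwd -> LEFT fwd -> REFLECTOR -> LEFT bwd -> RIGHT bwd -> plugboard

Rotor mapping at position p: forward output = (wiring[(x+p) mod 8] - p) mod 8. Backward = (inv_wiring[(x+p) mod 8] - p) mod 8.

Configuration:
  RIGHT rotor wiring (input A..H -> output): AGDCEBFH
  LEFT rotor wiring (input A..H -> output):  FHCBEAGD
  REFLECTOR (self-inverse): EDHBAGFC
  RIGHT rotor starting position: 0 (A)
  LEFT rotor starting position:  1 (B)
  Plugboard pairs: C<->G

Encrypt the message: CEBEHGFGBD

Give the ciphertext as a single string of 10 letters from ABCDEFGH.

Char 1 ('C'): step: R->1, L=1; C->plug->G->R->G->L->C->refl->H->L'->E->R'->F->plug->F
Char 2 ('E'): step: R->2, L=1; E->plug->E->R->D->L->D->refl->B->L'->B->R'->A->plug->A
Char 3 ('B'): step: R->3, L=1; B->plug->B->R->B->L->B->refl->D->L'->D->R'->G->plug->C
Char 4 ('E'): step: R->4, L=1; E->plug->E->R->E->L->H->refl->C->L'->G->R'->H->plug->H
Char 5 ('H'): step: R->5, L=1; H->plug->H->R->H->L->E->refl->A->L'->C->R'->C->plug->G
Char 6 ('G'): step: R->6, L=1; G->plug->C->R->C->L->A->refl->E->L'->H->R'->A->plug->A
Char 7 ('F'): step: R->7, L=1; F->plug->F->R->F->L->F->refl->G->L'->A->R'->A->plug->A
Char 8 ('G'): step: R->0, L->2 (L advanced); G->plug->C->R->D->L->G->refl->F->L'->H->R'->H->plug->H
Char 9 ('B'): step: R->1, L=2; B->plug->B->R->C->L->C->refl->H->L'->B->R'->C->plug->G
Char 10 ('D'): step: R->2, L=2; D->plug->D->R->H->L->F->refl->G->L'->D->R'->E->plug->E

Answer: FACHGAAHGE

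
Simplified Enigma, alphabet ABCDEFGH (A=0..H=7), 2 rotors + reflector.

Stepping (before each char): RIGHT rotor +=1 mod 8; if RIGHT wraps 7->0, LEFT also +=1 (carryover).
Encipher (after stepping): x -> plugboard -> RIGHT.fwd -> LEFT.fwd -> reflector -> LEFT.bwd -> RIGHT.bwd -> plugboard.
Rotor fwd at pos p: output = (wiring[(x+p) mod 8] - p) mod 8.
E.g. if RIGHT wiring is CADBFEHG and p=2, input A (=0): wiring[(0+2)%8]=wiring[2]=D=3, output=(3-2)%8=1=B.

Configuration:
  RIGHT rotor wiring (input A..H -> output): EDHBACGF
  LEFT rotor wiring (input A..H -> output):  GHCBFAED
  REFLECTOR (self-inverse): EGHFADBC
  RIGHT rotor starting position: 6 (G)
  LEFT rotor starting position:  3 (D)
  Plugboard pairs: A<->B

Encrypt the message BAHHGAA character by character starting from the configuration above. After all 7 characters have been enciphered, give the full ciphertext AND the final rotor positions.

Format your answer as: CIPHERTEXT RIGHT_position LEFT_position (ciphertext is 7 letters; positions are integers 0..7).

Answer: CBGGBEF 5 4

Derivation:
Char 1 ('B'): step: R->7, L=3; B->plug->A->R->G->L->E->refl->A->L'->E->R'->C->plug->C
Char 2 ('A'): step: R->0, L->4 (L advanced); A->plug->B->R->D->L->H->refl->C->L'->E->R'->A->plug->B
Char 3 ('H'): step: R->1, L=4; H->plug->H->R->D->L->H->refl->C->L'->E->R'->G->plug->G
Char 4 ('H'): step: R->2, L=4; H->plug->H->R->B->L->E->refl->A->L'->C->R'->G->plug->G
Char 5 ('G'): step: R->3, L=4; G->plug->G->R->A->L->B->refl->G->L'->G->R'->A->plug->B
Char 6 ('A'): step: R->4, L=4; A->plug->B->R->G->L->G->refl->B->L'->A->R'->E->plug->E
Char 7 ('A'): step: R->5, L=4; A->plug->B->R->B->L->E->refl->A->L'->C->R'->F->plug->F
Final: ciphertext=CBGGBEF, RIGHT=5, LEFT=4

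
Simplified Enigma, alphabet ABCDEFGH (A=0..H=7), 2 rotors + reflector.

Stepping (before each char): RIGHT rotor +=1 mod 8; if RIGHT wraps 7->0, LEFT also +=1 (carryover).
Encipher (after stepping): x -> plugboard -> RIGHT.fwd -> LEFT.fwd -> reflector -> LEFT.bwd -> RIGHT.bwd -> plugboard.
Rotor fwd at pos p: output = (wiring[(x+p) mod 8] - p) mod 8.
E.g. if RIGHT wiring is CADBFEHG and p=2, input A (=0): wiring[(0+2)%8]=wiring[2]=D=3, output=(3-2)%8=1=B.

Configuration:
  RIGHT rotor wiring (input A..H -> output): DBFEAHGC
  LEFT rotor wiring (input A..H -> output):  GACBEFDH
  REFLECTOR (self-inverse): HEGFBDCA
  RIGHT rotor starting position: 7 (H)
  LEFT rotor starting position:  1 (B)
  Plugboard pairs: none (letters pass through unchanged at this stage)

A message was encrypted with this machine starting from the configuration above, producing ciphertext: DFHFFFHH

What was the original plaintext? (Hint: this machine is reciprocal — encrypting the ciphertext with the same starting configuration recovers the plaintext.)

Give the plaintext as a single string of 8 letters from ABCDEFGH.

Char 1 ('D'): step: R->0, L->2 (L advanced); D->plug->D->R->E->L->B->refl->E->L'->G->R'->G->plug->G
Char 2 ('F'): step: R->1, L=2; F->plug->F->R->F->L->F->refl->D->L'->D->R'->C->plug->C
Char 3 ('H'): step: R->2, L=2; H->plug->H->R->H->L->G->refl->C->L'->C->R'->B->plug->B
Char 4 ('F'): step: R->3, L=2; F->plug->F->R->A->L->A->refl->H->L'->B->R'->A->plug->A
Char 5 ('F'): step: R->4, L=2; F->plug->F->R->F->L->F->refl->D->L'->D->R'->B->plug->B
Char 6 ('F'): step: R->5, L=2; F->plug->F->R->A->L->A->refl->H->L'->B->R'->B->plug->B
Char 7 ('H'): step: R->6, L=2; H->plug->H->R->B->L->H->refl->A->L'->A->R'->A->plug->A
Char 8 ('H'): step: R->7, L=2; H->plug->H->R->H->L->G->refl->C->L'->C->R'->C->plug->C

Answer: GCBABBAC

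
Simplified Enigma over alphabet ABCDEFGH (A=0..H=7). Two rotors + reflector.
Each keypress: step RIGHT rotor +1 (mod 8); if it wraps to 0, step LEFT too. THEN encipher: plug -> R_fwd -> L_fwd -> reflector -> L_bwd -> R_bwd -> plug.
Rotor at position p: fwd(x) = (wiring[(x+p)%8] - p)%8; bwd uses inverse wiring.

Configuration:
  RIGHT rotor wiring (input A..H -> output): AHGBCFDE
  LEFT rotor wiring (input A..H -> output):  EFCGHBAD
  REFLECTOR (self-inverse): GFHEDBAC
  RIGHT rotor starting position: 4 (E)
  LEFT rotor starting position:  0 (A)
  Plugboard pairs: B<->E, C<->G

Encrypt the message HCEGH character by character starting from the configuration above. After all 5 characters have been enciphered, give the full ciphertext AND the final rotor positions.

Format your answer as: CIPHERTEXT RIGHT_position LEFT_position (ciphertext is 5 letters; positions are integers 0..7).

Answer: FGAFG 1 1

Derivation:
Char 1 ('H'): step: R->5, L=0; H->plug->H->R->F->L->B->refl->F->L'->B->R'->F->plug->F
Char 2 ('C'): step: R->6, L=0; C->plug->G->R->E->L->H->refl->C->L'->C->R'->C->plug->G
Char 3 ('E'): step: R->7, L=0; E->plug->B->R->B->L->F->refl->B->L'->F->R'->A->plug->A
Char 4 ('G'): step: R->0, L->1 (L advanced); G->plug->C->R->G->L->C->refl->H->L'->F->R'->F->plug->F
Char 5 ('H'): step: R->1, L=1; H->plug->H->R->H->L->D->refl->E->L'->A->R'->C->plug->G
Final: ciphertext=FGAFG, RIGHT=1, LEFT=1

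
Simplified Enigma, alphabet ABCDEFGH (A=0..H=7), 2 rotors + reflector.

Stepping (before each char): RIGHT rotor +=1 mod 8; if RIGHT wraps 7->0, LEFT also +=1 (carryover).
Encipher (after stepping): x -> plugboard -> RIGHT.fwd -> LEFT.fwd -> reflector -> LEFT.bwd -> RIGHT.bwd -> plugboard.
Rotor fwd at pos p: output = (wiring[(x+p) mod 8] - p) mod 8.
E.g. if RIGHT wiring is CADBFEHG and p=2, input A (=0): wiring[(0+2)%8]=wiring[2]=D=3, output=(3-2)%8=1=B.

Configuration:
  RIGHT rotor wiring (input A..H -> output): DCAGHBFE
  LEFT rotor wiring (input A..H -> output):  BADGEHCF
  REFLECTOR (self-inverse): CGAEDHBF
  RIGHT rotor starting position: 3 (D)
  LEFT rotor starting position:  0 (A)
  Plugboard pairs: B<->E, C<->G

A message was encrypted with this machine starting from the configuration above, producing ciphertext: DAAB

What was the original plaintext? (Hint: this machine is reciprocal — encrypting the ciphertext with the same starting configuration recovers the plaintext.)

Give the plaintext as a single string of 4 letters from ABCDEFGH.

Char 1 ('D'): step: R->4, L=0; D->plug->D->R->A->L->B->refl->G->L'->D->R'->A->plug->A
Char 2 ('A'): step: R->5, L=0; A->plug->A->R->E->L->E->refl->D->L'->C->R'->H->plug->H
Char 3 ('A'): step: R->6, L=0; A->plug->A->R->H->L->F->refl->H->L'->F->R'->C->plug->G
Char 4 ('B'): step: R->7, L=0; B->plug->E->R->H->L->F->refl->H->L'->F->R'->A->plug->A

Answer: AHGA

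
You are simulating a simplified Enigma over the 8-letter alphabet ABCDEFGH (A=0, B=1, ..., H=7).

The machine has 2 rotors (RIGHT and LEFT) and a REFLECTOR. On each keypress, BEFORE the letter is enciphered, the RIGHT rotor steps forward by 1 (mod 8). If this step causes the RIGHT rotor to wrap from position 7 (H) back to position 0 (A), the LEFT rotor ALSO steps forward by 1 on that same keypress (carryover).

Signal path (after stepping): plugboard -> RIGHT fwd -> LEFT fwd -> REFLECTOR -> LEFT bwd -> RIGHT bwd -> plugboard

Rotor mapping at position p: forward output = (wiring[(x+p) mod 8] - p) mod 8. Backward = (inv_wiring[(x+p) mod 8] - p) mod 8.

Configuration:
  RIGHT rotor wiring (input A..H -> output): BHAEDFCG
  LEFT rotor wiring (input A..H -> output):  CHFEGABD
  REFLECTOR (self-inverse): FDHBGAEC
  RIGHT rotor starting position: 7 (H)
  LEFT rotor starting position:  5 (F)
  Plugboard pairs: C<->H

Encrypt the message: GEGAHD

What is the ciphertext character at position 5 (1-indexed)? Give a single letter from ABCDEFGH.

Char 1 ('G'): step: R->0, L->6 (L advanced); G->plug->G->R->C->L->E->refl->G->L'->F->R'->F->plug->F
Char 2 ('E'): step: R->1, L=6; E->plug->E->R->E->L->H->refl->C->L'->H->R'->B->plug->B
Char 3 ('G'): step: R->2, L=6; G->plug->G->R->H->L->C->refl->H->L'->E->R'->F->plug->F
Char 4 ('A'): step: R->3, L=6; A->plug->A->R->B->L->F->refl->A->L'->G->R'->F->plug->F
Char 5 ('H'): step: R->4, L=6; H->plug->C->R->G->L->A->refl->F->L'->B->R'->B->plug->B

B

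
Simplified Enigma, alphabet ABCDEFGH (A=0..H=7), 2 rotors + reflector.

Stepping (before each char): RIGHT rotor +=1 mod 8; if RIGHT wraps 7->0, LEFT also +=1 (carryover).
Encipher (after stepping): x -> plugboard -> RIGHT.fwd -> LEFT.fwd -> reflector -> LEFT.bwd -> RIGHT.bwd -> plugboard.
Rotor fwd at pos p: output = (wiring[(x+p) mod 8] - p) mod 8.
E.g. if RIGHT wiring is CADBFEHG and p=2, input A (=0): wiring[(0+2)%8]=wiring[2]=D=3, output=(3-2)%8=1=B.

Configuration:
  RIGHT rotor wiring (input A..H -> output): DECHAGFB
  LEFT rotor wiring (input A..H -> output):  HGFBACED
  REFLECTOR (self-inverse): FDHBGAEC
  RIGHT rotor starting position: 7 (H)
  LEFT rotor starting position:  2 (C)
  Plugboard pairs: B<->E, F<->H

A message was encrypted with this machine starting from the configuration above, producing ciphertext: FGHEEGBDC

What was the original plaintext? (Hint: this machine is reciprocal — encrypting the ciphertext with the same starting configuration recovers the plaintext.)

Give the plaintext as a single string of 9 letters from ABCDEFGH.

Char 1 ('F'): step: R->0, L->3 (L advanced); F->plug->H->R->B->L->F->refl->A->L'->E->R'->B->plug->E
Char 2 ('G'): step: R->1, L=3; G->plug->G->R->A->L->G->refl->E->L'->F->R'->E->plug->B
Char 3 ('H'): step: R->2, L=3; H->plug->F->R->H->L->C->refl->H->L'->C->R'->H->plug->F
Char 4 ('E'): step: R->3, L=3; E->plug->B->R->F->L->E->refl->G->L'->A->R'->F->plug->H
Char 5 ('E'): step: R->4, L=3; E->plug->B->R->C->L->H->refl->C->L'->H->R'->E->plug->B
Char 6 ('G'): step: R->5, L=3; G->plug->G->R->C->L->H->refl->C->L'->H->R'->E->plug->B
Char 7 ('B'): step: R->6, L=3; B->plug->E->R->E->L->A->refl->F->L'->B->R'->F->plug->H
Char 8 ('D'): step: R->7, L=3; D->plug->D->R->D->L->B->refl->D->L'->G->R'->H->plug->F
Char 9 ('C'): step: R->0, L->4 (L advanced); C->plug->C->R->C->L->A->refl->F->L'->H->R'->D->plug->D

Answer: EBFHBBHFD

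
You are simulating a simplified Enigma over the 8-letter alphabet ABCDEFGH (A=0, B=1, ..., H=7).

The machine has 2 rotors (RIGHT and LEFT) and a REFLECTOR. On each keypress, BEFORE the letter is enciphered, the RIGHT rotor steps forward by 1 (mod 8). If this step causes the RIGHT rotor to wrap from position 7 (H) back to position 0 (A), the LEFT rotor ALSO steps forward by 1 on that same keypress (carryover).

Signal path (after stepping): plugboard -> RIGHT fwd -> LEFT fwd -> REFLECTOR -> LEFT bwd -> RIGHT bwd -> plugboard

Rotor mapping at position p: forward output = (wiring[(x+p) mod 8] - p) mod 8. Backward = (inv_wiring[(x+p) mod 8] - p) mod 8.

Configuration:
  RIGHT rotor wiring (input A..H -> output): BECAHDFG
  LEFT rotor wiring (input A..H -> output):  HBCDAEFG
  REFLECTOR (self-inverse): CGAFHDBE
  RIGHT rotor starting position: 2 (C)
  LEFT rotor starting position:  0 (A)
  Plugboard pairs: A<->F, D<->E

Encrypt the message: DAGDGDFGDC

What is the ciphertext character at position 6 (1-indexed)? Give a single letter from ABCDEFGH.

Char 1 ('D'): step: R->3, L=0; D->plug->E->R->D->L->D->refl->F->L'->G->R'->F->plug->A
Char 2 ('A'): step: R->4, L=0; A->plug->F->R->A->L->H->refl->E->L'->F->R'->E->plug->D
Char 3 ('G'): step: R->5, L=0; G->plug->G->R->D->L->D->refl->F->L'->G->R'->A->plug->F
Char 4 ('D'): step: R->6, L=0; D->plug->E->R->E->L->A->refl->C->L'->C->R'->F->plug->A
Char 5 ('G'): step: R->7, L=0; G->plug->G->R->E->L->A->refl->C->L'->C->R'->B->plug->B
Char 6 ('D'): step: R->0, L->1 (L advanced); D->plug->E->R->H->L->G->refl->B->L'->B->R'->A->plug->F

F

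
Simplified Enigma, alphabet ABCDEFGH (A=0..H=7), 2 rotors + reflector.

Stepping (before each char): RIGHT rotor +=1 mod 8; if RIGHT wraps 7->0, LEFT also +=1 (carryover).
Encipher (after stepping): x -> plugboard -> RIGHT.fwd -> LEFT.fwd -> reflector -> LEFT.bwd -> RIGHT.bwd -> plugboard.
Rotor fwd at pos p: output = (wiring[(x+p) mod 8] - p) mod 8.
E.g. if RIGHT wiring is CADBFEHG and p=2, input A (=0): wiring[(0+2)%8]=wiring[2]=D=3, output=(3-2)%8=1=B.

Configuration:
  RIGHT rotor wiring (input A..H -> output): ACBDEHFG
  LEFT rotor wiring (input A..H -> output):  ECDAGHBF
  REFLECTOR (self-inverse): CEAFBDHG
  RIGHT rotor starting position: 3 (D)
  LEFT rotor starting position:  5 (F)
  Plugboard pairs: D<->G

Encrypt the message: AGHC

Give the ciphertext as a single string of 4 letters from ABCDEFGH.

Char 1 ('A'): step: R->4, L=5; A->plug->A->R->A->L->C->refl->A->L'->C->R'->D->plug->G
Char 2 ('G'): step: R->5, L=5; G->plug->D->R->D->L->H->refl->G->L'->F->R'->E->plug->E
Char 3 ('H'): step: R->6, L=5; H->plug->H->R->B->L->E->refl->B->L'->H->R'->A->plug->A
Char 4 ('C'): step: R->7, L=5; C->plug->C->R->D->L->H->refl->G->L'->F->R'->F->plug->F

Answer: GEAF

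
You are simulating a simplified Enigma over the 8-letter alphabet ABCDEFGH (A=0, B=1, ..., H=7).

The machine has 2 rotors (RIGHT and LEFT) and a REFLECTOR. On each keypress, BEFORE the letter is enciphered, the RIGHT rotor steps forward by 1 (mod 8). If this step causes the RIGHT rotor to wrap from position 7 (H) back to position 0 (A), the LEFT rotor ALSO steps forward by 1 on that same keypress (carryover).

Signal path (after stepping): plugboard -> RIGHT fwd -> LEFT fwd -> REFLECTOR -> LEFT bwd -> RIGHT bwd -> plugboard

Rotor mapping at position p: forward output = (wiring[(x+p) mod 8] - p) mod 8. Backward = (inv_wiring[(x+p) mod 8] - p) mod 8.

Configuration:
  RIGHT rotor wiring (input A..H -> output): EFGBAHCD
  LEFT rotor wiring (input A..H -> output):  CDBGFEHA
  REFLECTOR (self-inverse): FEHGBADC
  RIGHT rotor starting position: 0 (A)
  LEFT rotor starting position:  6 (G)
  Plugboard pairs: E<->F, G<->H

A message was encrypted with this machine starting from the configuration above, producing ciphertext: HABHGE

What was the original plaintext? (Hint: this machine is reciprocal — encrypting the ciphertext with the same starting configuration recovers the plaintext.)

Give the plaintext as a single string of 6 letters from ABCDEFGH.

Char 1 ('H'): step: R->1, L=6; H->plug->G->R->C->L->E->refl->B->L'->A->R'->C->plug->C
Char 2 ('A'): step: R->2, L=6; A->plug->A->R->E->L->D->refl->G->L'->H->R'->B->plug->B
Char 3 ('B'): step: R->3, L=6; B->plug->B->R->F->L->A->refl->F->L'->D->R'->H->plug->G
Char 4 ('H'): step: R->4, L=6; H->plug->G->R->C->L->E->refl->B->L'->A->R'->E->plug->F
Char 5 ('G'): step: R->5, L=6; G->plug->H->R->D->L->F->refl->A->L'->F->R'->B->plug->B
Char 6 ('E'): step: R->6, L=6; E->plug->F->R->D->L->F->refl->A->L'->F->R'->B->plug->B

Answer: CBGFBB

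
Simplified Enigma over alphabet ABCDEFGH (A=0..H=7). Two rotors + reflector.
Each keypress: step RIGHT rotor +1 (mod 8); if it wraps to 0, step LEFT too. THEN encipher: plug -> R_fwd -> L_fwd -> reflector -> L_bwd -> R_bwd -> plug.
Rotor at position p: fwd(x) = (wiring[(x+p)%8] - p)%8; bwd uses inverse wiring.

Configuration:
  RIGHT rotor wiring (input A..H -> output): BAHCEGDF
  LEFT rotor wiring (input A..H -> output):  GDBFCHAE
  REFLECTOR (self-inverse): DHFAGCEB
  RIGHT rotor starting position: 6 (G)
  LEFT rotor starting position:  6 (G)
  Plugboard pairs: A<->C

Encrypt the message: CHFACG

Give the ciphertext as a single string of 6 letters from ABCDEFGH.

Char 1 ('C'): step: R->7, L=6; C->plug->A->R->G->L->E->refl->G->L'->B->R'->C->plug->A
Char 2 ('H'): step: R->0, L->7 (L advanced); H->plug->H->R->F->L->D->refl->A->L'->G->R'->F->plug->F
Char 3 ('F'): step: R->1, L=7; F->plug->F->R->C->L->E->refl->G->L'->E->R'->G->plug->G
Char 4 ('A'): step: R->2, L=7; A->plug->C->R->C->L->E->refl->G->L'->E->R'->D->plug->D
Char 5 ('C'): step: R->3, L=7; C->plug->A->R->H->L->B->refl->H->L'->B->R'->B->plug->B
Char 6 ('G'): step: R->4, L=7; G->plug->G->R->D->L->C->refl->F->L'->A->R'->A->plug->C

Answer: AFGDBC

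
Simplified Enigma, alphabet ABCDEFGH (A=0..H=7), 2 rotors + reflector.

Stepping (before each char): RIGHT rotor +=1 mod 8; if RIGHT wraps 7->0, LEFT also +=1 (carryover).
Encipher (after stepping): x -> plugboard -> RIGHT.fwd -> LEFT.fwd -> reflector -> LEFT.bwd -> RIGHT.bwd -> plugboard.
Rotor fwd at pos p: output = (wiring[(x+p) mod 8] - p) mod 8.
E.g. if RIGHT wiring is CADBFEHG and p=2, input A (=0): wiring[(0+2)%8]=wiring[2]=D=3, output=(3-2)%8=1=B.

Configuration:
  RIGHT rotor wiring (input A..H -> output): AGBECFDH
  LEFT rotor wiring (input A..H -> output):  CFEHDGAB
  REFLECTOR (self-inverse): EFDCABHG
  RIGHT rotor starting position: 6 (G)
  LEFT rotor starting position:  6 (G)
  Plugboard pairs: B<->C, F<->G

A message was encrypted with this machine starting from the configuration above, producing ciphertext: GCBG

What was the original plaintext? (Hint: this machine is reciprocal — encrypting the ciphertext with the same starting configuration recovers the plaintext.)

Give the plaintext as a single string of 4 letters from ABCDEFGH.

Answer: HEHH

Derivation:
Char 1 ('G'): step: R->7, L=6; G->plug->F->R->D->L->H->refl->G->L'->E->R'->H->plug->H
Char 2 ('C'): step: R->0, L->7 (L advanced); C->plug->B->R->G->L->H->refl->G->L'->C->R'->E->plug->E
Char 3 ('B'): step: R->1, L=7; B->plug->C->R->D->L->F->refl->B->L'->H->R'->H->plug->H
Char 4 ('G'): step: R->2, L=7; G->plug->F->R->F->L->E->refl->A->L'->E->R'->H->plug->H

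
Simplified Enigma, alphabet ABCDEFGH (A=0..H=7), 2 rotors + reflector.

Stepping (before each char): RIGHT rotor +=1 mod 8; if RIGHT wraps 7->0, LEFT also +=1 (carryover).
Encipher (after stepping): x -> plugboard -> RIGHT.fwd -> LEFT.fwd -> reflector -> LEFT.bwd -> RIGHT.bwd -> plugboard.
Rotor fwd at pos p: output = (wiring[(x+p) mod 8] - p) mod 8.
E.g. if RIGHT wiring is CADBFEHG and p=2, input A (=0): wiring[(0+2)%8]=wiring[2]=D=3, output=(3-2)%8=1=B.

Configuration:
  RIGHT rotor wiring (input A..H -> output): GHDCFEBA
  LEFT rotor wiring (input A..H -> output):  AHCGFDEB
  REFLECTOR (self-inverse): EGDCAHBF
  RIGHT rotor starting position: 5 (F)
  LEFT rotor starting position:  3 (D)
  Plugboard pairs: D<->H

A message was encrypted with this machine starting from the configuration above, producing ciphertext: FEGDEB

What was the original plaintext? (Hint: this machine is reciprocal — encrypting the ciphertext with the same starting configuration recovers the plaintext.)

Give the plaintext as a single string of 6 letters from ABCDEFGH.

Char 1 ('F'): step: R->6, L=3; F->plug->F->R->E->L->G->refl->B->L'->D->R'->A->plug->A
Char 2 ('E'): step: R->7, L=3; E->plug->E->R->D->L->B->refl->G->L'->E->R'->D->plug->H
Char 3 ('G'): step: R->0, L->4 (L advanced); G->plug->G->R->B->L->H->refl->F->L'->D->R'->C->plug->C
Char 4 ('D'): step: R->1, L=4; D->plug->H->R->F->L->D->refl->C->L'->H->R'->G->plug->G
Char 5 ('E'): step: R->2, L=4; E->plug->E->R->H->L->C->refl->D->L'->F->R'->H->plug->D
Char 6 ('B'): step: R->3, L=4; B->plug->B->R->C->L->A->refl->E->L'->E->R'->G->plug->G

Answer: AHCGDG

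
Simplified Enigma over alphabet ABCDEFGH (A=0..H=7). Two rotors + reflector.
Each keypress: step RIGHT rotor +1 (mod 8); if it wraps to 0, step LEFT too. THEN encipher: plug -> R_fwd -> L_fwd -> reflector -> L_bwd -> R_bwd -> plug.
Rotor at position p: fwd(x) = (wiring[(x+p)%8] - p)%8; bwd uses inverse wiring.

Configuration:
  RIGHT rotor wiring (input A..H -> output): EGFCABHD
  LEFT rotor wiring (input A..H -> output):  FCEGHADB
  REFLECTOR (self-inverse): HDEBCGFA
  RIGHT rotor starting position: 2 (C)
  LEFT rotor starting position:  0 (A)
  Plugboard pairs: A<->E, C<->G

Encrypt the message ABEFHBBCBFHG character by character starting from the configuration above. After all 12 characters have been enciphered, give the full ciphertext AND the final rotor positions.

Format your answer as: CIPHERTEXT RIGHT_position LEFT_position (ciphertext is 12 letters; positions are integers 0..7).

Answer: CECBAEFEEGBF 6 1

Derivation:
Char 1 ('A'): step: R->3, L=0; A->plug->E->R->A->L->F->refl->G->L'->D->R'->G->plug->C
Char 2 ('B'): step: R->4, L=0; B->plug->B->R->F->L->A->refl->H->L'->E->R'->A->plug->E
Char 3 ('E'): step: R->5, L=0; E->plug->A->R->E->L->H->refl->A->L'->F->R'->G->plug->C
Char 4 ('F'): step: R->6, L=0; F->plug->F->R->E->L->H->refl->A->L'->F->R'->B->plug->B
Char 5 ('H'): step: R->7, L=0; H->plug->H->R->A->L->F->refl->G->L'->D->R'->E->plug->A
Char 6 ('B'): step: R->0, L->1 (L advanced); B->plug->B->R->G->L->A->refl->H->L'->E->R'->A->plug->E
Char 7 ('B'): step: R->1, L=1; B->plug->B->R->E->L->H->refl->A->L'->G->R'->F->plug->F
Char 8 ('C'): step: R->2, L=1; C->plug->G->R->C->L->F->refl->G->L'->D->R'->A->plug->E
Char 9 ('B'): step: R->3, L=1; B->plug->B->R->F->L->C->refl->E->L'->H->R'->A->plug->E
Char 10 ('F'): step: R->4, L=1; F->plug->F->R->C->L->F->refl->G->L'->D->R'->C->plug->G
Char 11 ('H'): step: R->5, L=1; H->plug->H->R->D->L->G->refl->F->L'->C->R'->B->plug->B
Char 12 ('G'): step: R->6, L=1; G->plug->C->R->G->L->A->refl->H->L'->E->R'->F->plug->F
Final: ciphertext=CECBAEFEEGBF, RIGHT=6, LEFT=1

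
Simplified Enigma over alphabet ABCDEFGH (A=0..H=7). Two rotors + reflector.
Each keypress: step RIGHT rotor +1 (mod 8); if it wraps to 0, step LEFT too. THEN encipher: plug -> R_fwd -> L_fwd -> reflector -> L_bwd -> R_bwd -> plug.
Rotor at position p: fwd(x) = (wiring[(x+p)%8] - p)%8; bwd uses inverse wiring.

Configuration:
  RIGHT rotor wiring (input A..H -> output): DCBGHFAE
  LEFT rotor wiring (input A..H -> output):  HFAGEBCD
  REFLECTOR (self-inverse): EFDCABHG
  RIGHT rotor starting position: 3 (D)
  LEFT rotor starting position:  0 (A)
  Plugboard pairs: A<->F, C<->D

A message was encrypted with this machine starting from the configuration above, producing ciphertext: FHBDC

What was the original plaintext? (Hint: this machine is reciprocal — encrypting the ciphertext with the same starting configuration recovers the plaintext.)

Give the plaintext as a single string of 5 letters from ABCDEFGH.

Answer: CAHAF

Derivation:
Char 1 ('F'): step: R->4, L=0; F->plug->A->R->D->L->G->refl->H->L'->A->R'->D->plug->C
Char 2 ('H'): step: R->5, L=0; H->plug->H->R->C->L->A->refl->E->L'->E->R'->F->plug->A
Char 3 ('B'): step: R->6, L=0; B->plug->B->R->G->L->C->refl->D->L'->H->R'->H->plug->H
Char 4 ('D'): step: R->7, L=0; D->plug->C->R->D->L->G->refl->H->L'->A->R'->F->plug->A
Char 5 ('C'): step: R->0, L->1 (L advanced); C->plug->D->R->G->L->C->refl->D->L'->D->R'->A->plug->F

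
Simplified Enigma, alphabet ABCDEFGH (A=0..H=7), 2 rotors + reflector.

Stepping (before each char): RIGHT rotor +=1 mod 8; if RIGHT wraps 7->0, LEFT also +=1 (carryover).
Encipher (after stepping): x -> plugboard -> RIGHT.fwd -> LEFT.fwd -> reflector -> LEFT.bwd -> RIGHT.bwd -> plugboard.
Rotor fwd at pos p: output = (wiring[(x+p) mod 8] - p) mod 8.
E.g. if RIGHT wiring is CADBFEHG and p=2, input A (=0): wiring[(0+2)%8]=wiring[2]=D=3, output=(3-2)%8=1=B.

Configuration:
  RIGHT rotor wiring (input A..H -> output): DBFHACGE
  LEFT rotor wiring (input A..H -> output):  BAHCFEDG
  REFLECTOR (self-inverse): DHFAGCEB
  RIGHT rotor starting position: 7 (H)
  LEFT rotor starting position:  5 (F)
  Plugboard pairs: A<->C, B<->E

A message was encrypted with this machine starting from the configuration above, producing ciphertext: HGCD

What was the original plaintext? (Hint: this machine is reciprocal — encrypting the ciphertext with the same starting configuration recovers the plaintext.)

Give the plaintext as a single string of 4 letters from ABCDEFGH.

Char 1 ('H'): step: R->0, L->6 (L advanced); H->plug->H->R->E->L->B->refl->H->L'->G->R'->G->plug->G
Char 2 ('G'): step: R->1, L=6; G->plug->G->R->D->L->C->refl->F->L'->A->R'->A->plug->C
Char 3 ('C'): step: R->2, L=6; C->plug->A->R->D->L->C->refl->F->L'->A->R'->D->plug->D
Char 4 ('D'): step: R->3, L=6; D->plug->D->R->D->L->C->refl->F->L'->A->R'->F->plug->F

Answer: GCDF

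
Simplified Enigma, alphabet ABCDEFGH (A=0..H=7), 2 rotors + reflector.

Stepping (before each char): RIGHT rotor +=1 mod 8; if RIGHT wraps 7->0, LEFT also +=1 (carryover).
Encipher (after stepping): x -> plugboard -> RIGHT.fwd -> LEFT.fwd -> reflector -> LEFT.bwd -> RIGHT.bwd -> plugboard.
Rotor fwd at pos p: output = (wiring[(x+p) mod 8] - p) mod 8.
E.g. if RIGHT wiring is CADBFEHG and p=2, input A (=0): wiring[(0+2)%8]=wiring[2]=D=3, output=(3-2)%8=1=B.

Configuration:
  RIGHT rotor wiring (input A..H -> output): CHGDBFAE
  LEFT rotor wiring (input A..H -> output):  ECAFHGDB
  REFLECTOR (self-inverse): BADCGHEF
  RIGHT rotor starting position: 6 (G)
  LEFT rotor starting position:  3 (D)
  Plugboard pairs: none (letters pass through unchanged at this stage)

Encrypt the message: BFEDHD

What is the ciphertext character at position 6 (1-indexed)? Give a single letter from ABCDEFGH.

Char 1 ('B'): step: R->7, L=3; B->plug->B->R->D->L->A->refl->B->L'->F->R'->A->plug->A
Char 2 ('F'): step: R->0, L->4 (L advanced); F->plug->F->R->F->L->G->refl->E->L'->G->R'->C->plug->C
Char 3 ('E'): step: R->1, L=4; E->plug->E->R->E->L->A->refl->B->L'->H->R'->F->plug->F
Char 4 ('D'): step: R->2, L=4; D->plug->D->R->D->L->F->refl->H->L'->C->R'->F->plug->F
Char 5 ('H'): step: R->3, L=4; H->plug->H->R->D->L->F->refl->H->L'->C->R'->C->plug->C
Char 6 ('D'): step: R->4, L=4; D->plug->D->R->A->L->D->refl->C->L'->B->R'->B->plug->B

B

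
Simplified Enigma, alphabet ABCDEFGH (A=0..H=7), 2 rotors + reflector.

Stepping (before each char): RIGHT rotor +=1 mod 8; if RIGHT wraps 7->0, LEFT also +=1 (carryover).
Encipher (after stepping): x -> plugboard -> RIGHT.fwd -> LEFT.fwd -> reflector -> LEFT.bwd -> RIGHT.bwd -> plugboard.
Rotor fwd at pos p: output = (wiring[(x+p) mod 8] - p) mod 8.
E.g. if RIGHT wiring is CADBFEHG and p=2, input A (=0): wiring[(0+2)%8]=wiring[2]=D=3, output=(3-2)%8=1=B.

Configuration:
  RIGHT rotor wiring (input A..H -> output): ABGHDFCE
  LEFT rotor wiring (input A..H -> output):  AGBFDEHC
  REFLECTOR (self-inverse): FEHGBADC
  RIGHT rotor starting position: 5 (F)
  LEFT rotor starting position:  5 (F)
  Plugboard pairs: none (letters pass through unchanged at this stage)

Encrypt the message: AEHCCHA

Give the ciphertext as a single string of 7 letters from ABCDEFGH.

Answer: GBDGEGE

Derivation:
Char 1 ('A'): step: R->6, L=5; A->plug->A->R->E->L->B->refl->E->L'->F->R'->G->plug->G
Char 2 ('E'): step: R->7, L=5; E->plug->E->R->A->L->H->refl->C->L'->B->R'->B->plug->B
Char 3 ('H'): step: R->0, L->6 (L advanced); H->plug->H->R->E->L->D->refl->G->L'->H->R'->D->plug->D
Char 4 ('C'): step: R->1, L=6; C->plug->C->R->G->L->F->refl->A->L'->D->R'->G->plug->G
Char 5 ('C'): step: R->2, L=6; C->plug->C->R->B->L->E->refl->B->L'->A->R'->E->plug->E
Char 6 ('H'): step: R->3, L=6; H->plug->H->R->D->L->A->refl->F->L'->G->R'->G->plug->G
Char 7 ('A'): step: R->4, L=6; A->plug->A->R->H->L->G->refl->D->L'->E->R'->E->plug->E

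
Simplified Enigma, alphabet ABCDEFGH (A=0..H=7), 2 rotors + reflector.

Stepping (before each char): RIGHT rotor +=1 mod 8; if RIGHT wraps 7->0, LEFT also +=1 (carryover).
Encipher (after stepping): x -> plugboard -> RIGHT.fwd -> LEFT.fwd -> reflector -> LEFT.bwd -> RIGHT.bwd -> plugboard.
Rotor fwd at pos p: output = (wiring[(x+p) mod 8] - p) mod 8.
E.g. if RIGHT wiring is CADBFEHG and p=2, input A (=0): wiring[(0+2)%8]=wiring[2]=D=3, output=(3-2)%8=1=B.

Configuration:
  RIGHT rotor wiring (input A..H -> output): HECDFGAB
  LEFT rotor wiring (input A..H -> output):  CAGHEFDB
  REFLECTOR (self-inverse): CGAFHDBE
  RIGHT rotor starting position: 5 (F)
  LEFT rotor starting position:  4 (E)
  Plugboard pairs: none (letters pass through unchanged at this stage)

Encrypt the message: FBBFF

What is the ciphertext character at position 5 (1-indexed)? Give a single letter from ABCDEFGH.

Char 1 ('F'): step: R->6, L=4; F->plug->F->R->F->L->E->refl->H->L'->C->R'->A->plug->A
Char 2 ('B'): step: R->7, L=4; B->plug->B->R->A->L->A->refl->C->L'->G->R'->F->plug->F
Char 3 ('B'): step: R->0, L->5 (L advanced); B->plug->B->R->E->L->D->refl->F->L'->D->R'->D->plug->D
Char 4 ('F'): step: R->1, L=5; F->plug->F->R->H->L->H->refl->E->L'->C->R'->C->plug->C
Char 5 ('F'): step: R->2, L=5; F->plug->F->R->H->L->H->refl->E->L'->C->R'->H->plug->H

H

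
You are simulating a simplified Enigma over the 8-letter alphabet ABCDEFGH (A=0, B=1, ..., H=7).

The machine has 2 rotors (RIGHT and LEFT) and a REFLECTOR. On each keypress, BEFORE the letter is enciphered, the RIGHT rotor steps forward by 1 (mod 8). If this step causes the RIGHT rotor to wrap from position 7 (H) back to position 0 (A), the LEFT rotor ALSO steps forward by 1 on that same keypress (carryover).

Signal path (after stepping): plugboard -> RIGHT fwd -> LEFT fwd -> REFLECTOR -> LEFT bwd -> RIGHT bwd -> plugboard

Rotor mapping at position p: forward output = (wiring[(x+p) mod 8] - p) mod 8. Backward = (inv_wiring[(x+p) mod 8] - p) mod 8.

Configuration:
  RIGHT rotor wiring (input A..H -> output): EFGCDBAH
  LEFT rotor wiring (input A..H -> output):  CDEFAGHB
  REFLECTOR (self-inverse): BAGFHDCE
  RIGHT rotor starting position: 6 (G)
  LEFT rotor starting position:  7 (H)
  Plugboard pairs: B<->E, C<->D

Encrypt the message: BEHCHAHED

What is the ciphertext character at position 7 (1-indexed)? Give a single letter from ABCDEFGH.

Char 1 ('B'): step: R->7, L=7; B->plug->E->R->D->L->F->refl->D->L'->B->R'->H->plug->H
Char 2 ('E'): step: R->0, L->0 (L advanced); E->plug->B->R->F->L->G->refl->C->L'->A->R'->G->plug->G
Char 3 ('H'): step: R->1, L=0; H->plug->H->R->D->L->F->refl->D->L'->B->R'->C->plug->D
Char 4 ('C'): step: R->2, L=0; C->plug->D->R->H->L->B->refl->A->L'->E->R'->A->plug->A
Char 5 ('H'): step: R->3, L=0; H->plug->H->R->D->L->F->refl->D->L'->B->R'->F->plug->F
Char 6 ('A'): step: R->4, L=0; A->plug->A->R->H->L->B->refl->A->L'->E->R'->C->plug->D
Char 7 ('H'): step: R->5, L=0; H->plug->H->R->G->L->H->refl->E->L'->C->R'->C->plug->D

D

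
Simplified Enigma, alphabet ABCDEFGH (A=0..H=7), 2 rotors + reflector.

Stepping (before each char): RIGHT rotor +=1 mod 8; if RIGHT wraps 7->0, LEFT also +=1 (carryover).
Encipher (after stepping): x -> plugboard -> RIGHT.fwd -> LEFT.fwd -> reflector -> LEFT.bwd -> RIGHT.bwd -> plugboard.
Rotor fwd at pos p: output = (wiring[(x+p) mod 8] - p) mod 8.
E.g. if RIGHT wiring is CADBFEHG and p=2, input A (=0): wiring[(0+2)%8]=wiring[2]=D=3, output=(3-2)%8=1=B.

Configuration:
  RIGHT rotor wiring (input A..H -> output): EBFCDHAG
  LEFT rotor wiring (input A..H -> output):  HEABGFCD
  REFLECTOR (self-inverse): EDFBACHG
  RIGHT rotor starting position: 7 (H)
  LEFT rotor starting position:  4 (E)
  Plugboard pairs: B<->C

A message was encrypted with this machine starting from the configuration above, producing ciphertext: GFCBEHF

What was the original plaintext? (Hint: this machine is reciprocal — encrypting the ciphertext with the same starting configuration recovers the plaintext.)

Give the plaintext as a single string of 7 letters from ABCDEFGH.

Char 1 ('G'): step: R->0, L->5 (L advanced); G->plug->G->R->A->L->A->refl->E->L'->G->R'->H->plug->H
Char 2 ('F'): step: R->1, L=5; F->plug->F->R->H->L->B->refl->D->L'->F->R'->G->plug->G
Char 3 ('C'): step: R->2, L=5; C->plug->B->R->A->L->A->refl->E->L'->G->R'->E->plug->E
Char 4 ('B'): step: R->3, L=5; B->plug->C->R->E->L->H->refl->G->L'->C->R'->H->plug->H
Char 5 ('E'): step: R->4, L=5; E->plug->E->R->A->L->A->refl->E->L'->G->R'->H->plug->H
Char 6 ('H'): step: R->5, L=5; H->plug->H->R->G->L->E->refl->A->L'->A->R'->F->plug->F
Char 7 ('F'): step: R->6, L=5; F->plug->F->R->E->L->H->refl->G->L'->C->R'->A->plug->A

Answer: HGEHHFA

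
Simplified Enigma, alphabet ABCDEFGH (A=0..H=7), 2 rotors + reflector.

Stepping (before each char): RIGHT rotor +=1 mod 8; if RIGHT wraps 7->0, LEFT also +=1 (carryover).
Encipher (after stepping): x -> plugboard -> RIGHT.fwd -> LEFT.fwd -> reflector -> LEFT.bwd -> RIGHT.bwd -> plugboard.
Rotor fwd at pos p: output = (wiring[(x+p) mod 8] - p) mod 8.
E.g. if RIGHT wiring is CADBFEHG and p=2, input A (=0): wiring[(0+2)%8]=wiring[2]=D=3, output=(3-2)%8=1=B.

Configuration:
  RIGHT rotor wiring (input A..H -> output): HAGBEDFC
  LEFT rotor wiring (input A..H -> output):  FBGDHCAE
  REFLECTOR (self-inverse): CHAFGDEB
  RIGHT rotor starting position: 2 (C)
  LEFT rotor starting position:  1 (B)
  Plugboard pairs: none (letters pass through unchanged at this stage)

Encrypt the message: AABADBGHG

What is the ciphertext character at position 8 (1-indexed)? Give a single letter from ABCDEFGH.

Char 1 ('A'): step: R->3, L=1; A->plug->A->R->G->L->D->refl->F->L'->B->R'->B->plug->B
Char 2 ('A'): step: R->4, L=1; A->plug->A->R->A->L->A->refl->C->L'->C->R'->G->plug->G
Char 3 ('B'): step: R->5, L=1; B->plug->B->R->A->L->A->refl->C->L'->C->R'->D->plug->D
Char 4 ('A'): step: R->6, L=1; A->plug->A->R->H->L->E->refl->G->L'->D->R'->F->plug->F
Char 5 ('D'): step: R->7, L=1; D->plug->D->R->H->L->E->refl->G->L'->D->R'->A->plug->A
Char 6 ('B'): step: R->0, L->2 (L advanced); B->plug->B->R->A->L->E->refl->G->L'->E->R'->E->plug->E
Char 7 ('G'): step: R->1, L=2; G->plug->G->R->B->L->B->refl->H->L'->H->R'->A->plug->A
Char 8 ('H'): step: R->2, L=2; H->plug->H->R->G->L->D->refl->F->L'->C->R'->C->plug->C

C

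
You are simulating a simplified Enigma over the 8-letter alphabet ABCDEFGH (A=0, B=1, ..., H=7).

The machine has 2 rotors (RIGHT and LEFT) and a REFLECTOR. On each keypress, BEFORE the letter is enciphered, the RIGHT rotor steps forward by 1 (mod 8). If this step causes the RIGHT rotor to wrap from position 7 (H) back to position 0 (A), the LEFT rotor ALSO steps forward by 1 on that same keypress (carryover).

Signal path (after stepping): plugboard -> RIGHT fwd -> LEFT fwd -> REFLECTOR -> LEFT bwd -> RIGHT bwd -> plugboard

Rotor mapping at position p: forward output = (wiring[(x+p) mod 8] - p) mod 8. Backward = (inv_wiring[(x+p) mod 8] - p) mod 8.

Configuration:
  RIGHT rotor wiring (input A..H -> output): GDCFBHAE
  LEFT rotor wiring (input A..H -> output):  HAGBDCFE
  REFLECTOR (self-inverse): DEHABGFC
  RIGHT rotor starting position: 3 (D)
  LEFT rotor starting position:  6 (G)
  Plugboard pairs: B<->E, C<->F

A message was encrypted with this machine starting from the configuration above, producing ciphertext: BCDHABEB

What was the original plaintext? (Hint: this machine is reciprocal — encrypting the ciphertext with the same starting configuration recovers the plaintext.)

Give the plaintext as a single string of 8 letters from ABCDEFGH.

Char 1 ('B'): step: R->4, L=6; B->plug->E->R->C->L->B->refl->E->L'->H->R'->F->plug->C
Char 2 ('C'): step: R->5, L=6; C->plug->F->R->F->L->D->refl->A->L'->E->R'->H->plug->H
Char 3 ('D'): step: R->6, L=6; D->plug->D->R->F->L->D->refl->A->L'->E->R'->E->plug->B
Char 4 ('H'): step: R->7, L=6; H->plug->H->R->B->L->G->refl->F->L'->G->R'->E->plug->B
Char 5 ('A'): step: R->0, L->7 (L advanced); A->plug->A->R->G->L->D->refl->A->L'->B->R'->E->plug->B
Char 6 ('B'): step: R->1, L=7; B->plug->E->R->G->L->D->refl->A->L'->B->R'->B->plug->E
Char 7 ('E'): step: R->2, L=7; E->plug->B->R->D->L->H->refl->C->L'->E->R'->G->plug->G
Char 8 ('B'): step: R->3, L=7; B->plug->E->R->B->L->A->refl->D->L'->G->R'->B->plug->E

Answer: CHBBBEGE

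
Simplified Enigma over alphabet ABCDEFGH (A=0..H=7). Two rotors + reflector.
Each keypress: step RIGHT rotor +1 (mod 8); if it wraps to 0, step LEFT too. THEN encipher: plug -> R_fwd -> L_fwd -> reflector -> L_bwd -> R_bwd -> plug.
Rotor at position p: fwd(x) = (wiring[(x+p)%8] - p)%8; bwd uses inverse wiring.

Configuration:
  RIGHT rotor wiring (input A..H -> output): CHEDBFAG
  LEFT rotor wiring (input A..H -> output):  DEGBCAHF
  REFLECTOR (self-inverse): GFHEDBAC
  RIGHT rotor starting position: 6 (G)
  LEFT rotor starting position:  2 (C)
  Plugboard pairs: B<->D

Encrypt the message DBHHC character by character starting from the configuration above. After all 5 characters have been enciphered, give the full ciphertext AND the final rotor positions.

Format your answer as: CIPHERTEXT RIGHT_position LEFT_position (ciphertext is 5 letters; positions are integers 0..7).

Char 1 ('D'): step: R->7, L=2; D->plug->B->R->D->L->G->refl->A->L'->C->R'->F->plug->F
Char 2 ('B'): step: R->0, L->3 (L advanced); B->plug->D->R->D->L->E->refl->D->L'->H->R'->B->plug->D
Char 3 ('H'): step: R->1, L=3; H->plug->H->R->B->L->H->refl->C->L'->E->R'->E->plug->E
Char 4 ('H'): step: R->2, L=3; H->plug->H->R->F->L->A->refl->G->L'->A->R'->G->plug->G
Char 5 ('C'): step: R->3, L=3; C->plug->C->R->C->L->F->refl->B->L'->G->R'->B->plug->D
Final: ciphertext=FDEGD, RIGHT=3, LEFT=3

Answer: FDEGD 3 3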